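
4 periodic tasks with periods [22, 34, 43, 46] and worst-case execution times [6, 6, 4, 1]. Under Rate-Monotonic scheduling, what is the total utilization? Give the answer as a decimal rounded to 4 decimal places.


Compute individual utilizations (exact fractions):
  Task 1: C/T = 6/22 = 3/11 (approx. 0.2727)
  Task 2: C/T = 6/34 = 3/17 (approx. 0.1765)
  Task 3: C/T = 4/43 (approx. 0.093)
  Task 4: C/T = 1/46 (approx. 0.0217)
Total utilization U = 3/11 + 3/17 + 4/43 + 1/46 = 208601/369886
Rounded to 4 decimal places: U = 0.5640
RM (Liu & Layland) bound for 4 tasks = 0.756828; compare with U = 208601/369886 (approx. 0.563960)
U <= bound, so schedulable by RM sufficient condition.

0.5640


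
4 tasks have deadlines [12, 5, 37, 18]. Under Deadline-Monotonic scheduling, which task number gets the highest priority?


Sort tasks by relative deadline (ascending):
  Task 2: deadline = 5
  Task 1: deadline = 12
  Task 4: deadline = 18
  Task 3: deadline = 37
Priority order (highest first): [2, 1, 4, 3]
Highest priority task = 2

2


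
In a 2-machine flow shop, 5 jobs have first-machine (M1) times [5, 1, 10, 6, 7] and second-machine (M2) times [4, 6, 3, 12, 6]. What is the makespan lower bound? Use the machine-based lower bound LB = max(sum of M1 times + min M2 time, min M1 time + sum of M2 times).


LB1 = sum(M1 times) + min(M2 times) = 29 + 3 = 32
LB2 = min(M1 times) + sum(M2 times) = 1 + 31 = 32
Lower bound = max(LB1, LB2) = max(32, 32) = 32

32


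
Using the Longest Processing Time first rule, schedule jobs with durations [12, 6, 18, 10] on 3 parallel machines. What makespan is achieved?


Sort jobs in decreasing order (LPT): [18, 12, 10, 6]
Assign each job to the least loaded machine:
  Machine 1: jobs [18], load = 18
  Machine 2: jobs [12], load = 12
  Machine 3: jobs [10, 6], load = 16
Makespan = max load = 18

18


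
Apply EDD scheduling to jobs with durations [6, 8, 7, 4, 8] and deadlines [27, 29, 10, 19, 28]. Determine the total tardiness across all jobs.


Sort by due date (EDD order): [(7, 10), (4, 19), (6, 27), (8, 28), (8, 29)]
Compute completion times and tardiness:
  Job 1: p=7, d=10, C=7, tardiness=max(0,7-10)=0
  Job 2: p=4, d=19, C=11, tardiness=max(0,11-19)=0
  Job 3: p=6, d=27, C=17, tardiness=max(0,17-27)=0
  Job 4: p=8, d=28, C=25, tardiness=max(0,25-28)=0
  Job 5: p=8, d=29, C=33, tardiness=max(0,33-29)=4
Total tardiness = 4

4


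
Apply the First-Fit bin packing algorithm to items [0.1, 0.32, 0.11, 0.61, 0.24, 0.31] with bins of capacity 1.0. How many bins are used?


Place items sequentially using First-Fit:
  Item 0.1 -> new Bin 1
  Item 0.32 -> Bin 1 (now 0.42)
  Item 0.11 -> Bin 1 (now 0.53)
  Item 0.61 -> new Bin 2
  Item 0.24 -> Bin 1 (now 0.77)
  Item 0.31 -> Bin 2 (now 0.92)
Total bins used = 2

2


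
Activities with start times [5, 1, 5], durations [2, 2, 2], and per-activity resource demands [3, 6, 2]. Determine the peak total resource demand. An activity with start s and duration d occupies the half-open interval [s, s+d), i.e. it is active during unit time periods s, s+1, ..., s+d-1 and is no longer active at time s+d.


Each activity i is active on [start_i, start_i + duration_i).
Compute total resource usage per time slot:
  t=0: active resources = [], total = 0
  t=1: active resources = [6], total = 6
  t=2: active resources = [6], total = 6
  t=3: active resources = [], total = 0
  t=4: active resources = [], total = 0
  t=5: active resources = [3, 2], total = 5
  t=6: active resources = [3, 2], total = 5
Peak resource demand = 6

6


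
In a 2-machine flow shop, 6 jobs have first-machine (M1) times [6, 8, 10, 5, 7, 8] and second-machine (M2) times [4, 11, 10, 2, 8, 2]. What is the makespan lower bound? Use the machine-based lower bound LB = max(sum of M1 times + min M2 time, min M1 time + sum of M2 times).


LB1 = sum(M1 times) + min(M2 times) = 44 + 2 = 46
LB2 = min(M1 times) + sum(M2 times) = 5 + 37 = 42
Lower bound = max(LB1, LB2) = max(46, 42) = 46

46


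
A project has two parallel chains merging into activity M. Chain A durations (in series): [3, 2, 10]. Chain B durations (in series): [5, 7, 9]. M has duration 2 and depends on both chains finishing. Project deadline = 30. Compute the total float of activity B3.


Forward pass: ES(B3) = sum of predecessors on chain B = 12
EF = ES + duration = 12 + 9 = 21
Backward pass: LF(M) = deadline = 30; LS(M) = 30 - 2 = 28
LF(B3) = LS(M) - sum(successors on chain B) = 28 - 0 = 28
LS = LF - duration = 28 - 9 = 19
Total float = LS - ES = 19 - 12 = 7

7


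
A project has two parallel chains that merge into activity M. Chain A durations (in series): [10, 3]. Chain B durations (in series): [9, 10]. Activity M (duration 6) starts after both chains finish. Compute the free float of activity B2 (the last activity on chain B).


ES(B2) = sum of predecessors on chain B = 9
EF(B2) = ES + duration = 9 + 10 = 19
Successor of B2 is M. ES(M) = max(sum(A), sum(B)) = max(13, 19) = 19
Free float = ES(successor) - EF(current) = 19 - 19 = 0

0


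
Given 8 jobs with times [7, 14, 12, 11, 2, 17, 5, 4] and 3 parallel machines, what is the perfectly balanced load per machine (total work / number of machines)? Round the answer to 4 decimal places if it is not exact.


Total processing time = 7 + 14 + 12 + 11 + 2 + 17 + 5 + 4 = 72
Number of machines = 3
Ideal balanced load = 72 / 3 = 24.0

24.0


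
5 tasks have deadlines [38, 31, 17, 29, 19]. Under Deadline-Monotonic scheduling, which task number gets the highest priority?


Sort tasks by relative deadline (ascending):
  Task 3: deadline = 17
  Task 5: deadline = 19
  Task 4: deadline = 29
  Task 2: deadline = 31
  Task 1: deadline = 38
Priority order (highest first): [3, 5, 4, 2, 1]
Highest priority task = 3

3


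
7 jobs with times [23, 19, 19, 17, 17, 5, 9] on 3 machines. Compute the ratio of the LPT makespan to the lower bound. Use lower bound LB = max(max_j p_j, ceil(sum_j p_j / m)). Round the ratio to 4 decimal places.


LPT order: [23, 19, 19, 17, 17, 9, 5]
Machine loads after assignment: [37, 36, 36]
LPT makespan = 37
Lower bound = max(max_job, ceil(total/3)) = max(23, 37) = 37
Ratio = 37 / 37 = 1.0

1.0


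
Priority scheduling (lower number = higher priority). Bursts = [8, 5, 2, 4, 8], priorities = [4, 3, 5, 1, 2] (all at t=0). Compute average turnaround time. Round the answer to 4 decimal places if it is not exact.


Sort by priority (ascending = highest first):
Order: [(1, 4), (2, 8), (3, 5), (4, 8), (5, 2)]
Completion times:
  Priority 1, burst=4, C=4
  Priority 2, burst=8, C=12
  Priority 3, burst=5, C=17
  Priority 4, burst=8, C=25
  Priority 5, burst=2, C=27
Average turnaround = 85/5 = 17.0

17.0


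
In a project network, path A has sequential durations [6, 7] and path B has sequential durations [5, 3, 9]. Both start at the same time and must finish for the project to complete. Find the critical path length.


Path A total = 6 + 7 = 13
Path B total = 5 + 3 + 9 = 17
Critical path = longest path = max(13, 17) = 17

17


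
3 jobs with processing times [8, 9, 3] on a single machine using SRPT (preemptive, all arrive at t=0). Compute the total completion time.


Since all jobs arrive at t=0, SRPT equals SPT ordering.
SPT order: [3, 8, 9]
Completion times:
  Job 1: p=3, C=3
  Job 2: p=8, C=11
  Job 3: p=9, C=20
Total completion time = 3 + 11 + 20 = 34

34


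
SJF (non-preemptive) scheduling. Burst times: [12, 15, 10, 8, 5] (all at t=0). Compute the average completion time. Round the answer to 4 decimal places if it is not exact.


SJF order (ascending): [5, 8, 10, 12, 15]
Completion times:
  Job 1: burst=5, C=5
  Job 2: burst=8, C=13
  Job 3: burst=10, C=23
  Job 4: burst=12, C=35
  Job 5: burst=15, C=50
Average completion = 126/5 = 25.2

25.2


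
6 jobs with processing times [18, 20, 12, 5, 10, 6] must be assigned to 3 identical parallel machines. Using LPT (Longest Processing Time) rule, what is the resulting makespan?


Sort jobs in decreasing order (LPT): [20, 18, 12, 10, 6, 5]
Assign each job to the least loaded machine:
  Machine 1: jobs [20, 5], load = 25
  Machine 2: jobs [18, 6], load = 24
  Machine 3: jobs [12, 10], load = 22
Makespan = max load = 25

25


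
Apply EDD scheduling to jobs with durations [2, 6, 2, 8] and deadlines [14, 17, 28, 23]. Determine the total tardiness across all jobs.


Sort by due date (EDD order): [(2, 14), (6, 17), (8, 23), (2, 28)]
Compute completion times and tardiness:
  Job 1: p=2, d=14, C=2, tardiness=max(0,2-14)=0
  Job 2: p=6, d=17, C=8, tardiness=max(0,8-17)=0
  Job 3: p=8, d=23, C=16, tardiness=max(0,16-23)=0
  Job 4: p=2, d=28, C=18, tardiness=max(0,18-28)=0
Total tardiness = 0

0


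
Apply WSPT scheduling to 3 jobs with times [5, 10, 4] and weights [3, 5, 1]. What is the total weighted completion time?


Compute p/w ratios and sort ascending (WSPT): [(5, 3), (10, 5), (4, 1)]
Compute weighted completion times:
  Job (p=5,w=3): C=5, w*C=3*5=15
  Job (p=10,w=5): C=15, w*C=5*15=75
  Job (p=4,w=1): C=19, w*C=1*19=19
Total weighted completion time = 109

109


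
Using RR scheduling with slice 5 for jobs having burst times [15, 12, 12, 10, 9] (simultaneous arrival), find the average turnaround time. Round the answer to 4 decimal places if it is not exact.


Time quantum = 5
Execution trace:
  J1 runs 5 units, time = 5
  J2 runs 5 units, time = 10
  J3 runs 5 units, time = 15
  J4 runs 5 units, time = 20
  J5 runs 5 units, time = 25
  J1 runs 5 units, time = 30
  J2 runs 5 units, time = 35
  J3 runs 5 units, time = 40
  J4 runs 5 units, time = 45
  J5 runs 4 units, time = 49
  J1 runs 5 units, time = 54
  J2 runs 2 units, time = 56
  J3 runs 2 units, time = 58
Finish times: [54, 56, 58, 45, 49]
Average turnaround = 262/5 = 52.4

52.4


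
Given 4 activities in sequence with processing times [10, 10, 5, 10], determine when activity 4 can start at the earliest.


Activity 4 starts after activities 1 through 3 complete.
Predecessor durations: [10, 10, 5]
ES = 10 + 10 + 5 = 25

25


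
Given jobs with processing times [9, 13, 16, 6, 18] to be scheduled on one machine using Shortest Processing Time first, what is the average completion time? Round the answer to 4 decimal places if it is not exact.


Sort jobs by processing time (SPT order): [6, 9, 13, 16, 18]
Compute completion times sequentially:
  Job 1: processing = 6, completes at 6
  Job 2: processing = 9, completes at 15
  Job 3: processing = 13, completes at 28
  Job 4: processing = 16, completes at 44
  Job 5: processing = 18, completes at 62
Sum of completion times = 155
Average completion time = 155/5 = 31.0

31.0


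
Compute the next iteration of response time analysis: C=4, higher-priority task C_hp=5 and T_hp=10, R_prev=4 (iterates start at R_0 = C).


R_next = C + ceil(R_prev / T_hp) * C_hp
ceil(4 / 10) = ceil(0.4) = 1
Interference = 1 * 5 = 5
R_next = 4 + 5 = 9

9


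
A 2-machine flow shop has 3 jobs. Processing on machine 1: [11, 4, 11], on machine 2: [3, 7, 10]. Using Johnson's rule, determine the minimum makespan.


Apply Johnson's rule:
  Group 1 (a <= b): [(2, 4, 7)]
  Group 2 (a > b): [(3, 11, 10), (1, 11, 3)]
Optimal job order: [2, 3, 1]
Schedule:
  Job 2: M1 done at 4, M2 done at 11
  Job 3: M1 done at 15, M2 done at 25
  Job 1: M1 done at 26, M2 done at 29
Makespan = 29

29


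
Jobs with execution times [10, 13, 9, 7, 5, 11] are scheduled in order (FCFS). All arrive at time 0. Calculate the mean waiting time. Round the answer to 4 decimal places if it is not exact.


FCFS order (as given): [10, 13, 9, 7, 5, 11]
Waiting times:
  Job 1: wait = 0
  Job 2: wait = 10
  Job 3: wait = 23
  Job 4: wait = 32
  Job 5: wait = 39
  Job 6: wait = 44
Sum of waiting times = 148
Average waiting time = 148/6 = 24.6667

24.6667


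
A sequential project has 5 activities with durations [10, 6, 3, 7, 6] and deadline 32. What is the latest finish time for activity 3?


LF(activity 3) = deadline - sum of successor durations
Successors: activities 4 through 5 with durations [7, 6]
Sum of successor durations = 13
LF = 32 - 13 = 19

19


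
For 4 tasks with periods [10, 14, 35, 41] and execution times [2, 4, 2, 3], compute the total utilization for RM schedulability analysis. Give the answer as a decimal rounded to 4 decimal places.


Compute individual utilizations (exact fractions):
  Task 1: C/T = 2/10 = 1/5 (approx. 0.2)
  Task 2: C/T = 4/14 = 2/7 (approx. 0.2857)
  Task 3: C/T = 2/35 (approx. 0.0571)
  Task 4: C/T = 3/41 (approx. 0.0732)
Total utilization U = 1/5 + 2/7 + 2/35 + 3/41 = 884/1435
Rounded to 4 decimal places: U = 0.6160
RM (Liu & Layland) bound for 4 tasks = 0.756828; compare with U = 884/1435 (approx. 0.616028)
U <= bound, so schedulable by RM sufficient condition.

0.6160


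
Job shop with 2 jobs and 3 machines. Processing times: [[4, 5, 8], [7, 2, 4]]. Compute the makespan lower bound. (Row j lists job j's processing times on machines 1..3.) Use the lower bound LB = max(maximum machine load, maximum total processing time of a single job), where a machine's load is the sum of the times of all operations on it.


Machine loads:
  Machine 1: 4 + 7 = 11
  Machine 2: 5 + 2 = 7
  Machine 3: 8 + 4 = 12
Max machine load = 12
Job totals:
  Job 1: 17
  Job 2: 13
Max job total = 17
Lower bound = max(12, 17) = 17

17


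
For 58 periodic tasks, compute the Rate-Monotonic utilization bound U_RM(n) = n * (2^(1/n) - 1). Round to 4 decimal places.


Compute 2^(1/58) = 1.0120225098
Subtract 1: 1.0120225098 - 1 = 0.0120225098
Multiply by n: 58 * 0.0120225098 = 0.6973055684
Round to 4 dp: 0.6973

0.6973


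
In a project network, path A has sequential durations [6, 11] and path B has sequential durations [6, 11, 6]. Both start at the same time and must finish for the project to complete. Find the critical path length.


Path A total = 6 + 11 = 17
Path B total = 6 + 11 + 6 = 23
Critical path = longest path = max(17, 23) = 23

23


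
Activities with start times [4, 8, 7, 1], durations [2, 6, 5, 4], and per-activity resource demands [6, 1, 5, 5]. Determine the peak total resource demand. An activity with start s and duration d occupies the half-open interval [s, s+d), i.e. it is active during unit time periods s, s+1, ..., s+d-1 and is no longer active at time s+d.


Each activity i is active on [start_i, start_i + duration_i).
Compute total resource usage per time slot:
  t=0: active resources = [], total = 0
  t=1: active resources = [5], total = 5
  t=2: active resources = [5], total = 5
  t=3: active resources = [5], total = 5
  t=4: active resources = [6, 5], total = 11
  t=5: active resources = [6], total = 6
  t=6: active resources = [], total = 0
  t=7: active resources = [5], total = 5
  t=8: active resources = [1, 5], total = 6
  t=9: active resources = [1, 5], total = 6
  t=10: active resources = [1, 5], total = 6
  t=11: active resources = [1, 5], total = 6
  t=12: active resources = [1], total = 1
  t=13: active resources = [1], total = 1
Peak resource demand = 11

11


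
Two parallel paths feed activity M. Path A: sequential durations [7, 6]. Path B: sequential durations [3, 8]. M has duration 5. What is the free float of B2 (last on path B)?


ES(B2) = sum of predecessors on chain B = 3
EF(B2) = ES + duration = 3 + 8 = 11
Successor of B2 is M. ES(M) = max(sum(A), sum(B)) = max(13, 11) = 13
Free float = ES(successor) - EF(current) = 13 - 11 = 2

2


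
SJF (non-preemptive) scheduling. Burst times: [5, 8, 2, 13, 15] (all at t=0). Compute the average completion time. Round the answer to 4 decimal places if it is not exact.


SJF order (ascending): [2, 5, 8, 13, 15]
Completion times:
  Job 1: burst=2, C=2
  Job 2: burst=5, C=7
  Job 3: burst=8, C=15
  Job 4: burst=13, C=28
  Job 5: burst=15, C=43
Average completion = 95/5 = 19.0

19.0


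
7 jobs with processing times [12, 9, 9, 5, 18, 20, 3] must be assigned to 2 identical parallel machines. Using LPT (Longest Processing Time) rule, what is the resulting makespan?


Sort jobs in decreasing order (LPT): [20, 18, 12, 9, 9, 5, 3]
Assign each job to the least loaded machine:
  Machine 1: jobs [20, 9, 9], load = 38
  Machine 2: jobs [18, 12, 5, 3], load = 38
Makespan = max load = 38

38


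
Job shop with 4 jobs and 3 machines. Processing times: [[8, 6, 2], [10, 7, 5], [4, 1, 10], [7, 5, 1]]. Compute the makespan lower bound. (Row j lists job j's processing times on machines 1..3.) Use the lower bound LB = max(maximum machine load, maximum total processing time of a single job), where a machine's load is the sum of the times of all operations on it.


Machine loads:
  Machine 1: 8 + 10 + 4 + 7 = 29
  Machine 2: 6 + 7 + 1 + 5 = 19
  Machine 3: 2 + 5 + 10 + 1 = 18
Max machine load = 29
Job totals:
  Job 1: 16
  Job 2: 22
  Job 3: 15
  Job 4: 13
Max job total = 22
Lower bound = max(29, 22) = 29

29


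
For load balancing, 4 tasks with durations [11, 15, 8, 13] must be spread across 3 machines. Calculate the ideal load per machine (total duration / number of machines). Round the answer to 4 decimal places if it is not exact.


Total processing time = 11 + 15 + 8 + 13 = 47
Number of machines = 3
Ideal balanced load = 47 / 3 = 15.6667

15.6667


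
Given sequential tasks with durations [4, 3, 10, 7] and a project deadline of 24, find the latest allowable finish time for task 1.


LF(activity 1) = deadline - sum of successor durations
Successors: activities 2 through 4 with durations [3, 10, 7]
Sum of successor durations = 20
LF = 24 - 20 = 4

4


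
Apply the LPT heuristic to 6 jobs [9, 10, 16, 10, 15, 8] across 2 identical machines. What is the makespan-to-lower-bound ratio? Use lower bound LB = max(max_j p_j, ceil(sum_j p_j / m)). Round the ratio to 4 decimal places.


LPT order: [16, 15, 10, 10, 9, 8]
Machine loads after assignment: [34, 34]
LPT makespan = 34
Lower bound = max(max_job, ceil(total/2)) = max(16, 34) = 34
Ratio = 34 / 34 = 1.0

1.0


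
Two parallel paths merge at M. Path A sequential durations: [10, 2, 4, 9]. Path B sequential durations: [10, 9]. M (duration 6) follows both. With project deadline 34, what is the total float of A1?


Forward pass: ES(A1) = sum of predecessors on chain A = 0
EF = ES + duration = 0 + 10 = 10
Backward pass: LF(M) = deadline = 34; LS(M) = 34 - 6 = 28
LF(A1) = LS(M) - sum(successors on chain A) = 28 - 15 = 13
LS = LF - duration = 13 - 10 = 3
Total float = LS - ES = 3 - 0 = 3

3


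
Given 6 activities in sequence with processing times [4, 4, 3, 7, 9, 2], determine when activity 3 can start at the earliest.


Activity 3 starts after activities 1 through 2 complete.
Predecessor durations: [4, 4]
ES = 4 + 4 = 8

8


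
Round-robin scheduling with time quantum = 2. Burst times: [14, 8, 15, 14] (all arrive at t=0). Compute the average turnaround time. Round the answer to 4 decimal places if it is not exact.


Time quantum = 2
Execution trace:
  J1 runs 2 units, time = 2
  J2 runs 2 units, time = 4
  J3 runs 2 units, time = 6
  J4 runs 2 units, time = 8
  J1 runs 2 units, time = 10
  J2 runs 2 units, time = 12
  J3 runs 2 units, time = 14
  J4 runs 2 units, time = 16
  J1 runs 2 units, time = 18
  J2 runs 2 units, time = 20
  J3 runs 2 units, time = 22
  J4 runs 2 units, time = 24
  J1 runs 2 units, time = 26
  J2 runs 2 units, time = 28
  J3 runs 2 units, time = 30
  J4 runs 2 units, time = 32
  J1 runs 2 units, time = 34
  J3 runs 2 units, time = 36
  J4 runs 2 units, time = 38
  J1 runs 2 units, time = 40
  J3 runs 2 units, time = 42
  J4 runs 2 units, time = 44
  J1 runs 2 units, time = 46
  J3 runs 2 units, time = 48
  J4 runs 2 units, time = 50
  J3 runs 1 units, time = 51
Finish times: [46, 28, 51, 50]
Average turnaround = 175/4 = 43.75

43.75


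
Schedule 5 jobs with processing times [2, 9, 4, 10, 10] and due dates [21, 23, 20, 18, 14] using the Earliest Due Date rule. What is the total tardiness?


Sort by due date (EDD order): [(10, 14), (10, 18), (4, 20), (2, 21), (9, 23)]
Compute completion times and tardiness:
  Job 1: p=10, d=14, C=10, tardiness=max(0,10-14)=0
  Job 2: p=10, d=18, C=20, tardiness=max(0,20-18)=2
  Job 3: p=4, d=20, C=24, tardiness=max(0,24-20)=4
  Job 4: p=2, d=21, C=26, tardiness=max(0,26-21)=5
  Job 5: p=9, d=23, C=35, tardiness=max(0,35-23)=12
Total tardiness = 23

23


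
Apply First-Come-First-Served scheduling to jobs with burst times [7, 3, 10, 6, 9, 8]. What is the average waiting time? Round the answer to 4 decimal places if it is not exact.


FCFS order (as given): [7, 3, 10, 6, 9, 8]
Waiting times:
  Job 1: wait = 0
  Job 2: wait = 7
  Job 3: wait = 10
  Job 4: wait = 20
  Job 5: wait = 26
  Job 6: wait = 35
Sum of waiting times = 98
Average waiting time = 98/6 = 16.3333

16.3333


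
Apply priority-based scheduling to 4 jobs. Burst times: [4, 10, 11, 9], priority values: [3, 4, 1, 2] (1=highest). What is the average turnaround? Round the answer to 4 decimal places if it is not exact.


Sort by priority (ascending = highest first):
Order: [(1, 11), (2, 9), (3, 4), (4, 10)]
Completion times:
  Priority 1, burst=11, C=11
  Priority 2, burst=9, C=20
  Priority 3, burst=4, C=24
  Priority 4, burst=10, C=34
Average turnaround = 89/4 = 22.25

22.25


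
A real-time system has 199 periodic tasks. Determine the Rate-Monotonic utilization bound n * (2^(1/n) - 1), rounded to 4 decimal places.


Compute 2^(1/199) = 1.0034892249
Subtract 1: 1.0034892249 - 1 = 0.0034892249
Multiply by n: 199 * 0.0034892249 = 0.6943557551
Round to 4 dp: 0.6944

0.6944


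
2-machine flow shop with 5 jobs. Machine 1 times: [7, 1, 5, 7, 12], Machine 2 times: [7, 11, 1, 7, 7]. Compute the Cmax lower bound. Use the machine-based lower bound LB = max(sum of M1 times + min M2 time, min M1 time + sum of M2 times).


LB1 = sum(M1 times) + min(M2 times) = 32 + 1 = 33
LB2 = min(M1 times) + sum(M2 times) = 1 + 33 = 34
Lower bound = max(LB1, LB2) = max(33, 34) = 34

34


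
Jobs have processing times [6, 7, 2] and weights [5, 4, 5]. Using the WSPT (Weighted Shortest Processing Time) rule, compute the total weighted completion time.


Compute p/w ratios and sort ascending (WSPT): [(2, 5), (6, 5), (7, 4)]
Compute weighted completion times:
  Job (p=2,w=5): C=2, w*C=5*2=10
  Job (p=6,w=5): C=8, w*C=5*8=40
  Job (p=7,w=4): C=15, w*C=4*15=60
Total weighted completion time = 110

110


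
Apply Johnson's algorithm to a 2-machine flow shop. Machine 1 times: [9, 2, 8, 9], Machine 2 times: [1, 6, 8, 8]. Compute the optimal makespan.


Apply Johnson's rule:
  Group 1 (a <= b): [(2, 2, 6), (3, 8, 8)]
  Group 2 (a > b): [(4, 9, 8), (1, 9, 1)]
Optimal job order: [2, 3, 4, 1]
Schedule:
  Job 2: M1 done at 2, M2 done at 8
  Job 3: M1 done at 10, M2 done at 18
  Job 4: M1 done at 19, M2 done at 27
  Job 1: M1 done at 28, M2 done at 29
Makespan = 29

29


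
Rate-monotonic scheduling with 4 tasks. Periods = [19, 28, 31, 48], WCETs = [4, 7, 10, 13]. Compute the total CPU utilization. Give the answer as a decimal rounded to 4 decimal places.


Compute individual utilizations (exact fractions):
  Task 1: C/T = 4/19 (approx. 0.2105)
  Task 2: C/T = 7/28 = 1/4 (approx. 0.25)
  Task 3: C/T = 10/31 (approx. 0.3226)
  Task 4: C/T = 13/48 (approx. 0.2708)
Total utilization U = 4/19 + 1/4 + 10/31 + 13/48 = 29797/28272
Rounded to 4 decimal places: U = 1.0539
RM (Liu & Layland) bound for 4 tasks = 0.756828; compare with U = 29797/28272 (approx. 1.053940)
U > 1, so the task set is not schedulable (processor overloaded).

1.0539


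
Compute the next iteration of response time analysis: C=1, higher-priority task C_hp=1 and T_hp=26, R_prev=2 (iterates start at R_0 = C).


R_next = C + ceil(R_prev / T_hp) * C_hp
ceil(2 / 26) = ceil(0.0769) = 1
Interference = 1 * 1 = 1
R_next = 1 + 1 = 2
R_next = R_prev, so the iteration has converged (response time = 2).

2


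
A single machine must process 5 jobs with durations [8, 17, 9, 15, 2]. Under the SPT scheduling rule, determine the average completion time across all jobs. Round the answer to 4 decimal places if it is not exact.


Sort jobs by processing time (SPT order): [2, 8, 9, 15, 17]
Compute completion times sequentially:
  Job 1: processing = 2, completes at 2
  Job 2: processing = 8, completes at 10
  Job 3: processing = 9, completes at 19
  Job 4: processing = 15, completes at 34
  Job 5: processing = 17, completes at 51
Sum of completion times = 116
Average completion time = 116/5 = 23.2

23.2


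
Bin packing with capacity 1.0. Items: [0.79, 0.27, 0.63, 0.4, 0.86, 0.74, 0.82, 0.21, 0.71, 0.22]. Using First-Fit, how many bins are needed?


Place items sequentially using First-Fit:
  Item 0.79 -> new Bin 1
  Item 0.27 -> new Bin 2
  Item 0.63 -> Bin 2 (now 0.9)
  Item 0.4 -> new Bin 3
  Item 0.86 -> new Bin 4
  Item 0.74 -> new Bin 5
  Item 0.82 -> new Bin 6
  Item 0.21 -> Bin 1 (now 1.0)
  Item 0.71 -> new Bin 7
  Item 0.22 -> Bin 3 (now 0.62)
Total bins used = 7

7


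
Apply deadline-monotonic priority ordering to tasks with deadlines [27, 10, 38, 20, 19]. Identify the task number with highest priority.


Sort tasks by relative deadline (ascending):
  Task 2: deadline = 10
  Task 5: deadline = 19
  Task 4: deadline = 20
  Task 1: deadline = 27
  Task 3: deadline = 38
Priority order (highest first): [2, 5, 4, 1, 3]
Highest priority task = 2

2


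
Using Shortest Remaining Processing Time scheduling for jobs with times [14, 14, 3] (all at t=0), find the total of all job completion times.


Since all jobs arrive at t=0, SRPT equals SPT ordering.
SPT order: [3, 14, 14]
Completion times:
  Job 1: p=3, C=3
  Job 2: p=14, C=17
  Job 3: p=14, C=31
Total completion time = 3 + 17 + 31 = 51

51


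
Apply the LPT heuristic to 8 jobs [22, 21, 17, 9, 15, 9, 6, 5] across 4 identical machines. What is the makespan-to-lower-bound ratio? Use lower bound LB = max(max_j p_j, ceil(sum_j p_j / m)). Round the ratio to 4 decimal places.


LPT order: [22, 21, 17, 15, 9, 9, 6, 5]
Machine loads after assignment: [27, 27, 26, 24]
LPT makespan = 27
Lower bound = max(max_job, ceil(total/4)) = max(22, 26) = 26
Ratio = 27 / 26 = 1.0385

1.0385


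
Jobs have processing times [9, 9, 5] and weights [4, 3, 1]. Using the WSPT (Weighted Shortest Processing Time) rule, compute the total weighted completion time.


Compute p/w ratios and sort ascending (WSPT): [(9, 4), (9, 3), (5, 1)]
Compute weighted completion times:
  Job (p=9,w=4): C=9, w*C=4*9=36
  Job (p=9,w=3): C=18, w*C=3*18=54
  Job (p=5,w=1): C=23, w*C=1*23=23
Total weighted completion time = 113

113


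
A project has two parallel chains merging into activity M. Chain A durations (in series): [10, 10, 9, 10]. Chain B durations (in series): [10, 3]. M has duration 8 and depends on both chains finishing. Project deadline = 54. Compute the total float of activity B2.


Forward pass: ES(B2) = sum of predecessors on chain B = 10
EF = ES + duration = 10 + 3 = 13
Backward pass: LF(M) = deadline = 54; LS(M) = 54 - 8 = 46
LF(B2) = LS(M) - sum(successors on chain B) = 46 - 0 = 46
LS = LF - duration = 46 - 3 = 43
Total float = LS - ES = 43 - 10 = 33

33


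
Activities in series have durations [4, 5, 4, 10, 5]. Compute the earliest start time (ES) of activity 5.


Activity 5 starts after activities 1 through 4 complete.
Predecessor durations: [4, 5, 4, 10]
ES = 4 + 5 + 4 + 10 = 23

23


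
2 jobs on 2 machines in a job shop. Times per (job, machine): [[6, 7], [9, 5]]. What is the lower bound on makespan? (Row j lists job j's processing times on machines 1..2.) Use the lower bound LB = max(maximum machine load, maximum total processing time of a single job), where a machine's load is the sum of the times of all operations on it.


Machine loads:
  Machine 1: 6 + 9 = 15
  Machine 2: 7 + 5 = 12
Max machine load = 15
Job totals:
  Job 1: 13
  Job 2: 14
Max job total = 14
Lower bound = max(15, 14) = 15

15


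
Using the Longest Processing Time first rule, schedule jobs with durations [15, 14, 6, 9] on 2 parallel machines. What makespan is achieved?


Sort jobs in decreasing order (LPT): [15, 14, 9, 6]
Assign each job to the least loaded machine:
  Machine 1: jobs [15, 6], load = 21
  Machine 2: jobs [14, 9], load = 23
Makespan = max load = 23

23


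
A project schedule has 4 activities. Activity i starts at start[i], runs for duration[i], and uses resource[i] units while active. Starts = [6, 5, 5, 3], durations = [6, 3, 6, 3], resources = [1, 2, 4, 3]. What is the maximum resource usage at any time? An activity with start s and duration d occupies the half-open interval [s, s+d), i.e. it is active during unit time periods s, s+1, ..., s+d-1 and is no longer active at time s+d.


Each activity i is active on [start_i, start_i + duration_i).
Compute total resource usage per time slot:
  t=0: active resources = [], total = 0
  t=1: active resources = [], total = 0
  t=2: active resources = [], total = 0
  t=3: active resources = [3], total = 3
  t=4: active resources = [3], total = 3
  t=5: active resources = [2, 4, 3], total = 9
  t=6: active resources = [1, 2, 4], total = 7
  t=7: active resources = [1, 2, 4], total = 7
  t=8: active resources = [1, 4], total = 5
  t=9: active resources = [1, 4], total = 5
  t=10: active resources = [1, 4], total = 5
  t=11: active resources = [1], total = 1
Peak resource demand = 9

9


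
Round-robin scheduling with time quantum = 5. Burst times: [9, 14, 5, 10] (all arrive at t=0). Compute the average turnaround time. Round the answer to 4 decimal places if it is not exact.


Time quantum = 5
Execution trace:
  J1 runs 5 units, time = 5
  J2 runs 5 units, time = 10
  J3 runs 5 units, time = 15
  J4 runs 5 units, time = 20
  J1 runs 4 units, time = 24
  J2 runs 5 units, time = 29
  J4 runs 5 units, time = 34
  J2 runs 4 units, time = 38
Finish times: [24, 38, 15, 34]
Average turnaround = 111/4 = 27.75

27.75


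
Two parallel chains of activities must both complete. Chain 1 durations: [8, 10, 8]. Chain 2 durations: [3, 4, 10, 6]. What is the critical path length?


Path A total = 8 + 10 + 8 = 26
Path B total = 3 + 4 + 10 + 6 = 23
Critical path = longest path = max(26, 23) = 26

26


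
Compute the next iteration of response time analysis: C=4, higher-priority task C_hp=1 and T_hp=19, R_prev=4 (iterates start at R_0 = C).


R_next = C + ceil(R_prev / T_hp) * C_hp
ceil(4 / 19) = ceil(0.2105) = 1
Interference = 1 * 1 = 1
R_next = 4 + 1 = 5

5


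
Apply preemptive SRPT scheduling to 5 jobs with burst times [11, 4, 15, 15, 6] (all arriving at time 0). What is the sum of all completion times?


Since all jobs arrive at t=0, SRPT equals SPT ordering.
SPT order: [4, 6, 11, 15, 15]
Completion times:
  Job 1: p=4, C=4
  Job 2: p=6, C=10
  Job 3: p=11, C=21
  Job 4: p=15, C=36
  Job 5: p=15, C=51
Total completion time = 4 + 10 + 21 + 36 + 51 = 122

122


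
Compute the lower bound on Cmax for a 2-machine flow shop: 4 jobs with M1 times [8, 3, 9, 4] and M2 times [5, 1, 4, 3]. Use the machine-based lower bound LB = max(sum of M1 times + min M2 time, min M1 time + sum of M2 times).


LB1 = sum(M1 times) + min(M2 times) = 24 + 1 = 25
LB2 = min(M1 times) + sum(M2 times) = 3 + 13 = 16
Lower bound = max(LB1, LB2) = max(25, 16) = 25

25


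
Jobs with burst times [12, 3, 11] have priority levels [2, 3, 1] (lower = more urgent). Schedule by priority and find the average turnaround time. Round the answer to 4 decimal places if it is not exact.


Sort by priority (ascending = highest first):
Order: [(1, 11), (2, 12), (3, 3)]
Completion times:
  Priority 1, burst=11, C=11
  Priority 2, burst=12, C=23
  Priority 3, burst=3, C=26
Average turnaround = 60/3 = 20.0

20.0


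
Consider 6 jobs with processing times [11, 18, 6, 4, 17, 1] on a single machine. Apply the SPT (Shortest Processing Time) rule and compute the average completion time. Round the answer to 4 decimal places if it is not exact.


Sort jobs by processing time (SPT order): [1, 4, 6, 11, 17, 18]
Compute completion times sequentially:
  Job 1: processing = 1, completes at 1
  Job 2: processing = 4, completes at 5
  Job 3: processing = 6, completes at 11
  Job 4: processing = 11, completes at 22
  Job 5: processing = 17, completes at 39
  Job 6: processing = 18, completes at 57
Sum of completion times = 135
Average completion time = 135/6 = 22.5

22.5


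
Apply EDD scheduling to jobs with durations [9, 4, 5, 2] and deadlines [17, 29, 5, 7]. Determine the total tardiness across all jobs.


Sort by due date (EDD order): [(5, 5), (2, 7), (9, 17), (4, 29)]
Compute completion times and tardiness:
  Job 1: p=5, d=5, C=5, tardiness=max(0,5-5)=0
  Job 2: p=2, d=7, C=7, tardiness=max(0,7-7)=0
  Job 3: p=9, d=17, C=16, tardiness=max(0,16-17)=0
  Job 4: p=4, d=29, C=20, tardiness=max(0,20-29)=0
Total tardiness = 0

0


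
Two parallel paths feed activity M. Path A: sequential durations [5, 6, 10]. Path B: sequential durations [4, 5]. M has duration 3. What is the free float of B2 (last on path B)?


ES(B2) = sum of predecessors on chain B = 4
EF(B2) = ES + duration = 4 + 5 = 9
Successor of B2 is M. ES(M) = max(sum(A), sum(B)) = max(21, 9) = 21
Free float = ES(successor) - EF(current) = 21 - 9 = 12

12


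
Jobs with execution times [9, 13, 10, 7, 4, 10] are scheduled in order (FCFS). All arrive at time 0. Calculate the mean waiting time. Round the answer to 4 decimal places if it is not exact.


FCFS order (as given): [9, 13, 10, 7, 4, 10]
Waiting times:
  Job 1: wait = 0
  Job 2: wait = 9
  Job 3: wait = 22
  Job 4: wait = 32
  Job 5: wait = 39
  Job 6: wait = 43
Sum of waiting times = 145
Average waiting time = 145/6 = 24.1667

24.1667


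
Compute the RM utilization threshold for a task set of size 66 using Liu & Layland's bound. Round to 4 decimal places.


Compute 2^(1/66) = 1.0105575720
Subtract 1: 1.0105575720 - 1 = 0.0105575720
Multiply by n: 66 * 0.0105575720 = 0.6967997520
Round to 4 dp: 0.6968

0.6968


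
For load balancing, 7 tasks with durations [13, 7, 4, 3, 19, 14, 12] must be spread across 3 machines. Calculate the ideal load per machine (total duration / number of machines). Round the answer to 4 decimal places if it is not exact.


Total processing time = 13 + 7 + 4 + 3 + 19 + 14 + 12 = 72
Number of machines = 3
Ideal balanced load = 72 / 3 = 24.0

24.0


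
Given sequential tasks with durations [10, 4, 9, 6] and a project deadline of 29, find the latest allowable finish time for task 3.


LF(activity 3) = deadline - sum of successor durations
Successors: activities 4 through 4 with durations [6]
Sum of successor durations = 6
LF = 29 - 6 = 23

23


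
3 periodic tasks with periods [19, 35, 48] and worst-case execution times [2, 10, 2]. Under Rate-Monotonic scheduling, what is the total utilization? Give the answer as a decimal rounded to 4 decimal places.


Compute individual utilizations (exact fractions):
  Task 1: C/T = 2/19 (approx. 0.1053)
  Task 2: C/T = 10/35 = 2/7 (approx. 0.2857)
  Task 3: C/T = 2/48 = 1/24 (approx. 0.0417)
Total utilization U = 2/19 + 2/7 + 1/24 = 1381/3192
Rounded to 4 decimal places: U = 0.4326
RM (Liu & Layland) bound for 3 tasks = 0.779763; compare with U = 1381/3192 (approx. 0.432644)
U <= bound, so schedulable by RM sufficient condition.

0.4326


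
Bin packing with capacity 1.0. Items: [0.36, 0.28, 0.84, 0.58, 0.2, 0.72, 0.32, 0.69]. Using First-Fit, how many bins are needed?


Place items sequentially using First-Fit:
  Item 0.36 -> new Bin 1
  Item 0.28 -> Bin 1 (now 0.64)
  Item 0.84 -> new Bin 2
  Item 0.58 -> new Bin 3
  Item 0.2 -> Bin 1 (now 0.84)
  Item 0.72 -> new Bin 4
  Item 0.32 -> Bin 3 (now 0.9)
  Item 0.69 -> new Bin 5
Total bins used = 5

5


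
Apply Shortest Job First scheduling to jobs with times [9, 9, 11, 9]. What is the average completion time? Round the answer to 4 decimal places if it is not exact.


SJF order (ascending): [9, 9, 9, 11]
Completion times:
  Job 1: burst=9, C=9
  Job 2: burst=9, C=18
  Job 3: burst=9, C=27
  Job 4: burst=11, C=38
Average completion = 92/4 = 23.0

23.0


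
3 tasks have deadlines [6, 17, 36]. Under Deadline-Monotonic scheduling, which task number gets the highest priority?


Sort tasks by relative deadline (ascending):
  Task 1: deadline = 6
  Task 2: deadline = 17
  Task 3: deadline = 36
Priority order (highest first): [1, 2, 3]
Highest priority task = 1

1


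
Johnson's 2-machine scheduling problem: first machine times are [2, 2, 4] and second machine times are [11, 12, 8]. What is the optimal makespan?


Apply Johnson's rule:
  Group 1 (a <= b): [(1, 2, 11), (2, 2, 12), (3, 4, 8)]
  Group 2 (a > b): []
Optimal job order: [1, 2, 3]
Schedule:
  Job 1: M1 done at 2, M2 done at 13
  Job 2: M1 done at 4, M2 done at 25
  Job 3: M1 done at 8, M2 done at 33
Makespan = 33

33


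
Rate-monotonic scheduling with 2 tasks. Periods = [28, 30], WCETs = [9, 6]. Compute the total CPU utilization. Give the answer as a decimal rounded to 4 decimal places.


Compute individual utilizations (exact fractions):
  Task 1: C/T = 9/28 (approx. 0.3214)
  Task 2: C/T = 6/30 = 1/5 (approx. 0.2)
Total utilization U = 9/28 + 1/5 = 73/140
Rounded to 4 decimal places: U = 0.5214
RM (Liu & Layland) bound for 2 tasks = 0.828427; compare with U = 73/140 (approx. 0.521429)
U <= bound, so schedulable by RM sufficient condition.

0.5214


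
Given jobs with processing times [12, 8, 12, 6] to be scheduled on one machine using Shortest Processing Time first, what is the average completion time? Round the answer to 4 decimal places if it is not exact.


Sort jobs by processing time (SPT order): [6, 8, 12, 12]
Compute completion times sequentially:
  Job 1: processing = 6, completes at 6
  Job 2: processing = 8, completes at 14
  Job 3: processing = 12, completes at 26
  Job 4: processing = 12, completes at 38
Sum of completion times = 84
Average completion time = 84/4 = 21.0

21.0


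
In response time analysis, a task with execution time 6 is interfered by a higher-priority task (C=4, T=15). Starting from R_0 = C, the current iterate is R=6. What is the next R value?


R_next = C + ceil(R_prev / T_hp) * C_hp
ceil(6 / 15) = ceil(0.4) = 1
Interference = 1 * 4 = 4
R_next = 6 + 4 = 10

10


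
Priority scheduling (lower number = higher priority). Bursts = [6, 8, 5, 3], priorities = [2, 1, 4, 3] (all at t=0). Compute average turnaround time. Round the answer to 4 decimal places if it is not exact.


Sort by priority (ascending = highest first):
Order: [(1, 8), (2, 6), (3, 3), (4, 5)]
Completion times:
  Priority 1, burst=8, C=8
  Priority 2, burst=6, C=14
  Priority 3, burst=3, C=17
  Priority 4, burst=5, C=22
Average turnaround = 61/4 = 15.25

15.25


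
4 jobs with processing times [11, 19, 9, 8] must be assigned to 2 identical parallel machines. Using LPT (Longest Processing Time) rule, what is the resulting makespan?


Sort jobs in decreasing order (LPT): [19, 11, 9, 8]
Assign each job to the least loaded machine:
  Machine 1: jobs [19, 8], load = 27
  Machine 2: jobs [11, 9], load = 20
Makespan = max load = 27

27


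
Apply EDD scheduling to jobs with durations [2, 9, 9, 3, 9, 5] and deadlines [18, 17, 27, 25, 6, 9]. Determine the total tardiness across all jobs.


Sort by due date (EDD order): [(9, 6), (5, 9), (9, 17), (2, 18), (3, 25), (9, 27)]
Compute completion times and tardiness:
  Job 1: p=9, d=6, C=9, tardiness=max(0,9-6)=3
  Job 2: p=5, d=9, C=14, tardiness=max(0,14-9)=5
  Job 3: p=9, d=17, C=23, tardiness=max(0,23-17)=6
  Job 4: p=2, d=18, C=25, tardiness=max(0,25-18)=7
  Job 5: p=3, d=25, C=28, tardiness=max(0,28-25)=3
  Job 6: p=9, d=27, C=37, tardiness=max(0,37-27)=10
Total tardiness = 34

34


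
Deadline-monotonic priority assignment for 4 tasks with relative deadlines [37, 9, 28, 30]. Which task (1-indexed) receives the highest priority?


Sort tasks by relative deadline (ascending):
  Task 2: deadline = 9
  Task 3: deadline = 28
  Task 4: deadline = 30
  Task 1: deadline = 37
Priority order (highest first): [2, 3, 4, 1]
Highest priority task = 2

2


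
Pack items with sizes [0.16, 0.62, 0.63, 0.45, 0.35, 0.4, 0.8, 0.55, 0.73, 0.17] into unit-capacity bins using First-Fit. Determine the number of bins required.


Place items sequentially using First-Fit:
  Item 0.16 -> new Bin 1
  Item 0.62 -> Bin 1 (now 0.78)
  Item 0.63 -> new Bin 2
  Item 0.45 -> new Bin 3
  Item 0.35 -> Bin 2 (now 0.98)
  Item 0.4 -> Bin 3 (now 0.85)
  Item 0.8 -> new Bin 4
  Item 0.55 -> new Bin 5
  Item 0.73 -> new Bin 6
  Item 0.17 -> Bin 1 (now 0.95)
Total bins used = 6

6
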